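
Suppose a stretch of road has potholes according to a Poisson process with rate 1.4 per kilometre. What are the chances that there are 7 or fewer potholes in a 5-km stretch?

Over the interval, μ = 1.4 × 5 = 7 (a 5-km stretch = 5 kilometres).
P(N ≤ 7) = Σ_{j=0}^{7} e^(−μ) μ^j/j! ≈ 0.5987.

0.5987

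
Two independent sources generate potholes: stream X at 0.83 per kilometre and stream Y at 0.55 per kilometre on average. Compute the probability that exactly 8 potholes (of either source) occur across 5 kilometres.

Independent Poisson processes superpose: combined rate λ = 0.83 + 0.55 = 1.38 per kilometre.
Over the interval, μ = 1.38 × 5 = 6.9 (5 kilometres).
P(N = 8) = e^(−6.9) · 6.9^8/8! ≈ 0.1284.

0.1284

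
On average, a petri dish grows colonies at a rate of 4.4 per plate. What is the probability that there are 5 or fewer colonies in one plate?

0.7199

With mean μ = 4.4 per plate,
P(N ≤ 5) = Σ_{j=0}^{5} e^(−μ) μ^j/j! ≈ 0.7199.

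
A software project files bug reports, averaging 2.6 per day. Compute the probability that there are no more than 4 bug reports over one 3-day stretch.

0.1117

Over the interval, μ = 2.6 × 3 = 7.8 (a 3-day stretch = 3 days).
P(N ≤ 4) = Σ_{j=0}^{4} e^(−μ) μ^j/j! ≈ 0.1117.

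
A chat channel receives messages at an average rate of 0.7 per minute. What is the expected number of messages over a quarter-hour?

10.5

E[N] = λt = 0.7 × 15 = 10.5 (a quarter-hour = 15 minutes).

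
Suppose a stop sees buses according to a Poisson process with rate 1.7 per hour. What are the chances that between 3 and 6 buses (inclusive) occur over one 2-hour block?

0.6024

Over the interval, μ = 1.7 × 2 = 3.4 (a 2-hour block = 2 hours).
P(3 ≤ N ≤ 6) = Σ_{j=3}^{6} e^(−3.4) · 3.4^j/j! ≈ 0.6024.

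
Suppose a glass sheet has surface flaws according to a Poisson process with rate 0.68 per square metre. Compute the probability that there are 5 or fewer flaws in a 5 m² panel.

0.8705

Over the interval, μ = 0.68 × 5 = 3.4 (a 5 m² panel = 5 square metres).
P(N ≤ 5) = Σ_{j=0}^{5} e^(−μ) μ^j/j! ≈ 0.8705.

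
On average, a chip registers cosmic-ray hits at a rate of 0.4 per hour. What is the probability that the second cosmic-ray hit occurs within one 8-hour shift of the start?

0.8288

Over the interval, μ = 0.4 × 8 = 3.2 (an 8-hour shift = 8 hours).
The second arrival falls in the interval iff at least 2 events occur there: P(S_2 ≤ t) = P(N ≥ 2) = 1 − P(N ≤ 1) ≈ 0.8288.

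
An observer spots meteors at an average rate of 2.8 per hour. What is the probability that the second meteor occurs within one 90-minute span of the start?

Over the interval, μ = 2.8 × 1.5 = 4.2 (a 90-minute span = 1.5 hours).
The second arrival falls in the interval iff at least 2 events occur there: P(S_2 ≤ t) = P(N ≥ 2) = 1 − P(N ≤ 1) ≈ 0.9220.

0.9220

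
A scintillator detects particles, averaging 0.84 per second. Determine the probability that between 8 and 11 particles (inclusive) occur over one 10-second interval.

Over the interval, μ = 0.84 × 10 = 8.4 (a 10-second interval = 10 seconds).
P(8 ≤ N ≤ 11) = Σ_{j=8}^{11} e^(−8.4) · 8.4^j/j! ≈ 0.4584.

0.4584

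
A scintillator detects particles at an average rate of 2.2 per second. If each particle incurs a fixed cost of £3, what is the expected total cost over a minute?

E[N] = 2.2 × 60 = 132 (a minute = 60 seconds); E[cost] = 132 × £3 = £396.

£396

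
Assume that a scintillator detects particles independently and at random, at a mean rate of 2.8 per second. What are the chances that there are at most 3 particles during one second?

0.6919

With mean μ = 2.8 per second,
P(N ≤ 3) = Σ_{j=0}^{3} e^(−μ) μ^j/j! ≈ 0.6919.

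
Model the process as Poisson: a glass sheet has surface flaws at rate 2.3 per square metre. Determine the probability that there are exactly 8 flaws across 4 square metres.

0.1286

Over the interval, μ = 2.3 × 4 = 9.2 (4 square metres).
P(N = 8) = e^(−μ) μ^8/8! = e^(−9.2) · 9.2^8/40320 ≈ 0.1286.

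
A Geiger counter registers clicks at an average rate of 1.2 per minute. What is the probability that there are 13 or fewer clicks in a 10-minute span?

Over the interval, μ = 1.2 × 10 = 12 (a 10-minute span = 10 minutes).
P(N ≤ 13) = Σ_{j=0}^{13} e^(−μ) μ^j/j! ≈ 0.6815.

0.6815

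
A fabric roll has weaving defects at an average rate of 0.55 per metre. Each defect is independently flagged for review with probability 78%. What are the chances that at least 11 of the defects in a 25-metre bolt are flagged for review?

Thinning: the defects that are flagged for review themselves form a Poisson process with rate 0.78 × 0.55 = 0.429 per metre.
Over the interval, μ = 0.429 × 25 = 10.725 (a 25-metre bolt = 25 metres).
P(N ≥ 11) = 1 − P(N ≤ 10) ≈ 0.5069.

0.5069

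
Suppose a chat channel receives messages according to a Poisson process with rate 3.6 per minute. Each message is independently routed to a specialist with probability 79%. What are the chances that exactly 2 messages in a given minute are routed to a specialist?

Thinning: the messages that are routed to a specialist themselves form a Poisson process with rate 0.79 × 3.6 = 2.844 per minute.
So μ = 2.844.
P(N = 2) = e^(−2.844) · 2.844^2/2! ≈ 0.2353.

0.2353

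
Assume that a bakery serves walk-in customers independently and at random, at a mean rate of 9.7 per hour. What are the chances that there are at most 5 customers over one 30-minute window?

Over the interval, μ = 9.7 × 0.5 = 4.85 (a 30-minute window = 0.5 hours).
P(N ≤ 5) = Σ_{j=0}^{5} e^(−μ) μ^j/j! ≈ 0.6423.

0.6423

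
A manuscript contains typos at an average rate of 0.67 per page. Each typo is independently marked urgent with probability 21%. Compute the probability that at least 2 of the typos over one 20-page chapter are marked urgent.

Thinning: the typos that are marked urgent themselves form a Poisson process with rate 0.21 × 0.67 = 0.1407 per page.
Over the interval, μ = 0.1407 × 20 = 2.814 (a 20-page chapter = 20 pages).
P(N ≥ 2) = 1 − P(N ≤ 1) ≈ 0.7713.

0.7713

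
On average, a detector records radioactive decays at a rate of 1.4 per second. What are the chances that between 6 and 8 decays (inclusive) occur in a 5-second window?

0.4284

Over the interval, μ = 1.4 × 5 = 7 (a 5-second window = 5 seconds).
P(6 ≤ N ≤ 8) = Σ_{j=6}^{8} e^(−7) · 7^j/j! ≈ 0.4284.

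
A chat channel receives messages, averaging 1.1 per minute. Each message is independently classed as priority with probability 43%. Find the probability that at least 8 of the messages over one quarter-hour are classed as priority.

0.4154

Thinning: the messages that are classed as priority themselves form a Poisson process with rate 0.43 × 1.1 = 0.473 per minute.
Over the interval, μ = 0.473 × 15 = 7.095 (a quarter-hour = 15 minutes).
P(N ≥ 8) = 1 − P(N ≤ 7) ≈ 0.4154.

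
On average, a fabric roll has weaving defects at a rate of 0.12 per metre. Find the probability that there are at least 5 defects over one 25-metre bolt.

0.1847

Over the interval, μ = 0.12 × 25 = 3 (a 25-metre bolt = 25 metres).
P(N ≥ 5) = 1 − P(N ≤ 4) = 1 − Σ_{j=0}^{4} e^(−μ) μ^j/j! ≈ 0.1847.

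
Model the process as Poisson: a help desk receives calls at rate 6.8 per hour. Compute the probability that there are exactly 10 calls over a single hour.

With mean μ = 6.8 per hour,
P(N = 10) = e^(−μ) μ^10/10! = e^(−6.8) · 6.8^10/3628800 ≈ 0.0649.

0.0649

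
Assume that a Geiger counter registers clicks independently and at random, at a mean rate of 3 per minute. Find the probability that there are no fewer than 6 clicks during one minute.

0.0839

With mean μ = 3 per minute,
P(N ≥ 6) = 1 − P(N ≤ 5) = 1 − Σ_{j=0}^{5} e^(−μ) μ^j/j! ≈ 0.0839.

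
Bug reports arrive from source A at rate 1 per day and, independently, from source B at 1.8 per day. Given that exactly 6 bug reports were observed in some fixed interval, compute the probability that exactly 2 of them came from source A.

0.3268

Given the total, each event is independently from source A with probability p = λ_A/(λ_A+λ_B) = 1/2.8 ≈ 0.3571.
So K ~ Binomial(6, 1/2.8): P(K = 2) = C(6,2) · (1/2.8)^2 · (1.8/2.8)^4 ≈ 0.3268.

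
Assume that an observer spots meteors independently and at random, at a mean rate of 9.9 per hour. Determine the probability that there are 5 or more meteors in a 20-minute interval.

0.2374

Over the interval, μ = 9.9 × 1/3 = 3.3 (a 20-minute interval = 1/3 hours).
P(N ≥ 5) = 1 − P(N ≤ 4) = 1 − Σ_{j=0}^{4} e^(−μ) μ^j/j! ≈ 0.2374.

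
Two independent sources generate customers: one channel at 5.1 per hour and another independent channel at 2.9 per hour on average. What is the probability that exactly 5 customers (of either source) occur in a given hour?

0.0916

Independent Poisson processes superpose: combined rate λ = 5.1 + 2.9 = 8 per hour.
So μ = 8.
P(N = 5) = e^(−8) · 8^5/5! ≈ 0.0916.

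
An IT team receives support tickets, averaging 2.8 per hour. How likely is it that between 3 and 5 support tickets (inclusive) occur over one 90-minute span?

0.5429

Over the interval, μ = 2.8 × 1.5 = 4.2 (a 90-minute span = 1.5 hours).
P(3 ≤ N ≤ 5) = Σ_{j=3}^{5} e^(−4.2) · 4.2^j/j! ≈ 0.5429.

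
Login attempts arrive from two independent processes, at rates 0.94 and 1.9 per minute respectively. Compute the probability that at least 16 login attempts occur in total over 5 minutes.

Independent Poisson processes superpose: combined rate λ = 0.94 + 1.9 = 2.84 per minute.
Over the interval, μ = 2.84 × 5 = 14.2 (5 minutes).
P(N ≥ 16) = 1 − P(N ≤ 15) ≈ 0.3506.

0.3506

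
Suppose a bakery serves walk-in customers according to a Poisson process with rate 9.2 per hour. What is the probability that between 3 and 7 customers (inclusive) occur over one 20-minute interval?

Over the interval, μ = 9.2 × 1/3 ≈ 3.06667 (a 20-minute interval = 1/3 hours).
P(3 ≤ N ≤ 7) = Σ_{j=3}^{7} e^(−3.06667) · 3.06667^j/j! ≈ 0.5782.

0.5782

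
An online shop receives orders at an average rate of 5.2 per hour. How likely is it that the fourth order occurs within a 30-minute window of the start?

0.2640

Over the interval, μ = 5.2 × 0.5 = 2.6 (a 30-minute window = 0.5 hours).
The fourth arrival falls in the interval iff at least 4 events occur there: P(S_4 ≤ t) = P(N ≥ 4) = 1 − P(N ≤ 3) ≈ 0.2640.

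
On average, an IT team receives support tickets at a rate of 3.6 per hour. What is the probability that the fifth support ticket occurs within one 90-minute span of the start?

0.6267

Over the interval, μ = 3.6 × 1.5 = 5.4 (a 90-minute span = 1.5 hours).
The fifth arrival falls in the interval iff at least 5 events occur there: P(S_5 ≤ t) = P(N ≥ 5) = 1 − P(N ≤ 4) ≈ 0.6267.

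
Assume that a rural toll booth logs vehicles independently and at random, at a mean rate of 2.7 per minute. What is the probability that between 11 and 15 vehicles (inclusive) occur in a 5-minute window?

0.5066

Over the interval, μ = 2.7 × 5 = 13.5 (a 5-minute window = 5 minutes).
P(11 ≤ N ≤ 15) = Σ_{j=11}^{15} e^(−13.5) · 13.5^j/j! ≈ 0.5066.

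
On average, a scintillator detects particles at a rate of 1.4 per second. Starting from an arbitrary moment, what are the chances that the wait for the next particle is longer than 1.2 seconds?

The wait for the next event is exponential with rate λ = 1.4 per second.
P(T > 1.2) = e^(−λt) = e^(−1.4 × 1.2) = e^(−1.68) ≈ 0.1864.

0.1864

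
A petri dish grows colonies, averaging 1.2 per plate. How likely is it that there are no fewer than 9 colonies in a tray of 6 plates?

Over the interval, μ = 1.2 × 6 = 7.2 (a tray of 6 plates = 6 plates).
P(N ≥ 9) = 1 − P(N ≤ 8) = 1 − Σ_{j=0}^{8} e^(−μ) μ^j/j! ≈ 0.2973.

0.2973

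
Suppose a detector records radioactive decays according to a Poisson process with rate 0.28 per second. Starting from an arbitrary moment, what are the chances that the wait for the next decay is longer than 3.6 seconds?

0.3649

The wait for the next event is exponential with rate λ = 0.28 per second.
P(T > 3.6) = e^(−λt) = e^(−0.28 × 3.6) = e^(−1.008) ≈ 0.3649.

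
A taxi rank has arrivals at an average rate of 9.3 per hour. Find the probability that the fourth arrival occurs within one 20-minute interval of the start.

0.3752

Over the interval, μ = 9.3 × 1/3 = 3.1 (a 20-minute interval = 1/3 hours).
The fourth arrival falls in the interval iff at least 4 events occur there: P(S_4 ≤ t) = P(N ≥ 4) = 1 − P(N ≤ 3) ≈ 0.3752.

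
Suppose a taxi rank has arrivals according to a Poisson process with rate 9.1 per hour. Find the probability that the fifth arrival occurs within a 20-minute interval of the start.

Over the interval, μ = 9.1 × 1/3 ≈ 3.03333 (a 20-minute interval = 1/3 hours).
The fifth arrival falls in the interval iff at least 5 events occur there: P(S_5 ≤ t) = P(N ≥ 5) = 1 − P(N ≤ 4) ≈ 0.1904.

0.1904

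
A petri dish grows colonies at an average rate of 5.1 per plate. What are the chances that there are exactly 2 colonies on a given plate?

With mean μ = 5.1 per plate,
P(N = 2) = e^(−μ) μ^2/2! = e^(−5.1) · 5.1^2/2 ≈ 0.0793.

0.0793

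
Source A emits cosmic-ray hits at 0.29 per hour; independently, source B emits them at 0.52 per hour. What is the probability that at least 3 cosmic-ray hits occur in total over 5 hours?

Independent Poisson processes superpose: combined rate λ = 0.29 + 0.52 = 0.81 per hour.
Over the interval, μ = 0.81 × 5 = 4.05 (5 hours).
P(N ≥ 3) = 1 − P(N ≤ 2) ≈ 0.7691.

0.7691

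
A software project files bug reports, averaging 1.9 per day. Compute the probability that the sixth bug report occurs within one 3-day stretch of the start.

0.5050

Over the interval, μ = 1.9 × 3 = 5.7 (a 3-day stretch = 3 days).
The sixth arrival falls in the interval iff at least 6 events occur there: P(S_6 ≤ t) = P(N ≥ 6) = 1 − P(N ≤ 5) ≈ 0.5050.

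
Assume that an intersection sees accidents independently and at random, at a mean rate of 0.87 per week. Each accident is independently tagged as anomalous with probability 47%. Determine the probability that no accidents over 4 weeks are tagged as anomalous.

Thinning: the accidents that are tagged as anomalous themselves form a Poisson process with rate 0.47 × 0.87 = 0.4089 per week.
Over the interval, μ = 0.4089 × 4 = 1.6356 (4 weeks).
P(N = 0) = e^(−1.6356) · 1.6356^0/0! ≈ 0.1948.

0.1948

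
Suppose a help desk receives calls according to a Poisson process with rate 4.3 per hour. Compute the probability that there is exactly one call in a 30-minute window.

Over the interval, μ = 4.3 × 0.5 = 2.15 (a 30-minute window = 0.5 hours).
P(N = 1) = e^(−μ) μ^1/1! = e^(−2.15) · 2.15^1/1 ≈ 0.2504.

0.2504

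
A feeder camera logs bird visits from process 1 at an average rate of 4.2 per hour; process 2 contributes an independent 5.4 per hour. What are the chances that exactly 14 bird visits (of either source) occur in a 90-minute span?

Independent Poisson processes superpose: combined rate λ = 4.2 + 5.4 = 9.6 per hour.
Over the interval, μ = 9.6 × 1.5 = 14.4 (a 90-minute span = 1.5 hours).
P(N = 14) = e^(−14.4) · 14.4^14/14! ≈ 0.1054.

0.1054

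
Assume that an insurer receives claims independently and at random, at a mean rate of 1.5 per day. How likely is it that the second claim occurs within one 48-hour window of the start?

Over the interval, μ = 1.5 × 2 = 3 (a 48-hour window = 2 days).
The second arrival falls in the interval iff at least 2 events occur there: P(S_2 ≤ t) = P(N ≥ 2) = 1 − P(N ≤ 1) ≈ 0.8009.

0.8009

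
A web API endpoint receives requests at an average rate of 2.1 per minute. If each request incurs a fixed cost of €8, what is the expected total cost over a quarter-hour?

E[N] = 2.1 × 15 = 31.5 (a quarter-hour = 15 minutes); E[cost] = 31.5 × €8 = €252.

€252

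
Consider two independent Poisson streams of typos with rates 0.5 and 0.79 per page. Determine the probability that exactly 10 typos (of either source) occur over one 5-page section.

0.0543

Independent Poisson processes superpose: combined rate λ = 0.5 + 0.79 = 1.29 per page.
Over the interval, μ = 1.29 × 5 = 6.45 (a 5-page section = 5 pages).
P(N = 10) = e^(−6.45) · 6.45^10/10! ≈ 0.0543.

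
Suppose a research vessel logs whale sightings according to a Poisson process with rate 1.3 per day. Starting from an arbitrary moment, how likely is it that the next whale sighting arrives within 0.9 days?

0.6896

Inter-arrival times are exponential with rate λ = 1.3 per day.
P(T ≤ 0.9) = 1 − e^(−λt) = 1 − e^(−1.3 × 0.9) = 1 − e^(−1.17) ≈ 0.6896.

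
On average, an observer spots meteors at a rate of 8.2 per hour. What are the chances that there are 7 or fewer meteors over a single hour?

0.4254

With mean μ = 8.2 per hour,
P(N ≤ 7) = Σ_{j=0}^{7} e^(−μ) μ^j/j! ≈ 0.4254.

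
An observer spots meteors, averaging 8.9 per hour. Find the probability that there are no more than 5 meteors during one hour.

With mean μ = 8.9 per hour,
P(N ≤ 5) = Σ_{j=0}^{5} e^(−μ) μ^j/j! ≈ 0.1219.

0.1219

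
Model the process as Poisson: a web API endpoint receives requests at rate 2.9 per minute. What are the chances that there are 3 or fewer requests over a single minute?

With mean μ = 2.9 per minute,
P(N ≤ 3) = Σ_{j=0}^{3} e^(−μ) μ^j/j! ≈ 0.6696.

0.6696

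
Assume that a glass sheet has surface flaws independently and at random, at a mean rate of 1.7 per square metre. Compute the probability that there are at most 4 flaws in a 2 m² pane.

0.7442

Over the interval, μ = 1.7 × 2 = 3.4 (a 2 m² pane = 2 square metres).
P(N ≤ 4) = Σ_{j=0}^{4} e^(−μ) μ^j/j! ≈ 0.7442.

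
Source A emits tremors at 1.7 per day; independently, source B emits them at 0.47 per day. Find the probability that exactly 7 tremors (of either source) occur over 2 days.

0.0750

Independent Poisson processes superpose: combined rate λ = 1.7 + 0.47 = 2.17 per day.
Over the interval, μ = 2.17 × 2 = 4.34 (2 days).
P(N = 7) = e^(−4.34) · 4.34^7/7! ≈ 0.0750.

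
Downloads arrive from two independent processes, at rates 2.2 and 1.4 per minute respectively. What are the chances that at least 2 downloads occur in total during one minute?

Independent Poisson processes superpose: combined rate λ = 2.2 + 1.4 = 3.6 per minute.
So μ = 3.6.
P(N ≥ 2) = 1 − P(N ≤ 1) ≈ 0.8743.

0.8743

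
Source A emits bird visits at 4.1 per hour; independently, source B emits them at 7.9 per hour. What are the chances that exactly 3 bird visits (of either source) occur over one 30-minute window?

0.0892

Independent Poisson processes superpose: combined rate λ = 4.1 + 7.9 = 12 per hour.
Over the interval, μ = 12 × 0.5 = 6 (a 30-minute window = 0.5 hours).
P(N = 3) = e^(−6) · 6^3/3! ≈ 0.0892.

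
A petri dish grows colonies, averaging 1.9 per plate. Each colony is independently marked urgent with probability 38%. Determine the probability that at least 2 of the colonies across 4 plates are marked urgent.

Thinning: the colonies that are marked urgent themselves form a Poisson process with rate 0.38 × 1.9 = 0.722 per plate.
Over the interval, μ = 0.722 × 4 = 2.888 (4 plates).
P(N ≥ 2) = 1 − P(N ≤ 1) ≈ 0.7835.

0.7835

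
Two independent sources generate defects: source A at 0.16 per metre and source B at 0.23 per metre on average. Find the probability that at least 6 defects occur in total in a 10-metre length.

0.1994

Independent Poisson processes superpose: combined rate λ = 0.16 + 0.23 = 0.39 per metre.
Over the interval, μ = 0.39 × 10 = 3.9 (a 10-metre length = 10 metres).
P(N ≥ 6) = 1 − P(N ≤ 5) ≈ 0.1994.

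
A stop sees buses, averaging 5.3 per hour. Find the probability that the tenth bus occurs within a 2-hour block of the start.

0.6146

Over the interval, μ = 5.3 × 2 = 10.6 (a 2-hour block = 2 hours).
The tenth arrival falls in the interval iff at least 10 events occur there: P(S_10 ≤ t) = P(N ≥ 10) = 1 − P(N ≤ 9) ≈ 0.6146.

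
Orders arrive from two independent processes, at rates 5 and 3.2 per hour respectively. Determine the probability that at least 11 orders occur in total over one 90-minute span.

0.6834

Independent Poisson processes superpose: combined rate λ = 5 + 3.2 = 8.2 per hour.
Over the interval, μ = 8.2 × 1.5 = 12.3 (a 90-minute span = 1.5 hours).
P(N ≥ 11) = 1 − P(N ≤ 10) ≈ 0.6834.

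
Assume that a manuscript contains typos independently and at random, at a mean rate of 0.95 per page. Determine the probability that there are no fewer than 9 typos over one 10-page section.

0.6082

Over the interval, μ = 0.95 × 10 = 9.5 (a 10-page section = 10 pages).
P(N ≥ 9) = 1 − P(N ≤ 8) = 1 − Σ_{j=0}^{8} e^(−μ) μ^j/j! ≈ 0.6082.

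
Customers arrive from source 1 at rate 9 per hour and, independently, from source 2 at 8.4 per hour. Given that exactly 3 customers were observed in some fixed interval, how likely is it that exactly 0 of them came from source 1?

Given the total, each event is independently from source 1 with probability p = λ_1/(λ_1+λ_2) = 9/17.4 ≈ 0.5172.
So K ~ Binomial(3, 9/17.4): P(K = 0) = C(3,0) · (9/17.4)^0 · (8.4/17.4)^3 ≈ 0.1125.

0.1125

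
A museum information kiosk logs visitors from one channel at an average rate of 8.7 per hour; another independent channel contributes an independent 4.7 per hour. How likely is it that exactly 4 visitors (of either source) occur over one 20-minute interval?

0.1905

Independent Poisson processes superpose: combined rate λ = 8.7 + 4.7 = 13.4 per hour.
Over the interval, μ = 13.4 × 1/3 ≈ 4.46667 (a 20-minute interval = 1/3 hours).
P(N = 4) = e^(−4.46667) · 4.46667^4/4! ≈ 0.1905.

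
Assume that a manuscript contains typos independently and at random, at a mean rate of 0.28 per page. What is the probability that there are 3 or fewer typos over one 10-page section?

Over the interval, μ = 0.28 × 10 = 2.8 (a 10-page section = 10 pages).
P(N ≤ 3) = Σ_{j=0}^{3} e^(−μ) μ^j/j! ≈ 0.6919.

0.6919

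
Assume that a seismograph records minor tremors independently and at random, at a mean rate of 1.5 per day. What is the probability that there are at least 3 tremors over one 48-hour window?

Over the interval, μ = 1.5 × 2 = 3 (a 48-hour window = 2 days).
P(N ≥ 3) = 1 − P(N ≤ 2) = 1 − Σ_{j=0}^{2} e^(−μ) μ^j/j! ≈ 0.5768.

0.5768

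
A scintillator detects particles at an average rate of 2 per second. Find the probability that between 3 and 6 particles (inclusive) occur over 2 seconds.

0.6512

Over the interval, μ = 2 × 2 = 4 (2 seconds).
P(3 ≤ N ≤ 6) = Σ_{j=3}^{6} e^(−4) · 4^j/j! ≈ 0.6512.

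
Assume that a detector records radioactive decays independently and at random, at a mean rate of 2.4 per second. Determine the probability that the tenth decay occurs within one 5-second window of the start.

Over the interval, μ = 2.4 × 5 = 12 (a 5-second window = 5 seconds).
The tenth arrival falls in the interval iff at least 10 events occur there: P(S_10 ≤ t) = P(N ≥ 10) = 1 − P(N ≤ 9) ≈ 0.7576.

0.7576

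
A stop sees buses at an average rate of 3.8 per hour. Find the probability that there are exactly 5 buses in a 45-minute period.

Over the interval, μ = 3.8 × 0.75 = 2.85 (a 45-minute period = 0.75 hours).
P(N = 5) = e^(−μ) μ^5/5! = e^(−2.85) · 2.85^5/120 ≈ 0.0906.

0.0906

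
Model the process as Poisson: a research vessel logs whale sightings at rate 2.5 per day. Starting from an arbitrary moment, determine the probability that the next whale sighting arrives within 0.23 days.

0.4373

Inter-arrival times are exponential with rate λ = 2.5 per day.
P(T ≤ 0.23) = 1 − e^(−λt) = 1 − e^(−2.5 × 0.23) = 1 − e^(−0.575) ≈ 0.4373.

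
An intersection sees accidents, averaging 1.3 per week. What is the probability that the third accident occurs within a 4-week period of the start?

0.8912

Over the interval, μ = 1.3 × 4 = 5.2 (a 4-week period = 4 weeks).
The third arrival falls in the interval iff at least 3 events occur there: P(S_3 ≤ t) = P(N ≥ 3) = 1 − P(N ≤ 2) ≈ 0.8912.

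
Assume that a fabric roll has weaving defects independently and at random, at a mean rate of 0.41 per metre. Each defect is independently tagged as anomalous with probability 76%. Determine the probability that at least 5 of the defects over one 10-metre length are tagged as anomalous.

Thinning: the defects that are tagged as anomalous themselves form a Poisson process with rate 0.76 × 0.41 = 0.3116 per metre.
Over the interval, μ = 0.3116 × 10 = 3.116 (a 10-metre length = 10 metres).
P(N ≥ 5) = 1 − P(N ≤ 4) ≈ 0.2046.

0.2046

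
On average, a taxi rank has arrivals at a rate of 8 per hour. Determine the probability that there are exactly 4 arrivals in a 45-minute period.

Over the interval, μ = 8 × 0.75 = 6 (a 45-minute period = 0.75 hours).
P(N = 4) = e^(−μ) μ^4/4! = e^(−6) · 6^4/24 ≈ 0.1339.

0.1339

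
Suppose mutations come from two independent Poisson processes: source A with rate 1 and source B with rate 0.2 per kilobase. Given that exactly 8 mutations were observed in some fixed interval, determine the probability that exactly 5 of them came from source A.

0.1042

Given the total, each event is independently from source A with probability p = λ_A/(λ_A+λ_B) = 1/1.2 ≈ 0.8333.
So K ~ Binomial(8, 1/1.2): P(K = 5) = C(8,5) · (1/1.2)^5 · (0.2/1.2)^3 ≈ 0.1042.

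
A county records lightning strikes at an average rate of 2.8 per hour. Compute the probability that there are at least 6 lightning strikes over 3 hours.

0.8427

Over the interval, μ = 2.8 × 3 = 8.4 (3 hours).
P(N ≥ 6) = 1 − P(N ≤ 5) = 1 − Σ_{j=0}^{5} e^(−μ) μ^j/j! ≈ 0.8427.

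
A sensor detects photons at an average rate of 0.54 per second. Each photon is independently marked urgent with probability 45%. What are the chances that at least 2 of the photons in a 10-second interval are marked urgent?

0.6980

Thinning: the photons that are marked urgent themselves form a Poisson process with rate 0.45 × 0.54 = 0.243 per second.
Over the interval, μ = 0.243 × 10 = 2.43 (a 10-second interval = 10 seconds).
P(N ≥ 2) = 1 − P(N ≤ 1) ≈ 0.6980.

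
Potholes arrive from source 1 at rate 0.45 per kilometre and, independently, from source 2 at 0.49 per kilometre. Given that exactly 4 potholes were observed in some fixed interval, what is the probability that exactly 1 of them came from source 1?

0.2712

Given the total, each event is independently from source 1 with probability p = λ_1/(λ_1+λ_2) = 0.45/0.94 ≈ 0.4787.
So K ~ Binomial(4, 0.45/0.94): P(K = 1) = C(4,1) · (0.45/0.94)^1 · (0.49/0.94)^3 ≈ 0.2712.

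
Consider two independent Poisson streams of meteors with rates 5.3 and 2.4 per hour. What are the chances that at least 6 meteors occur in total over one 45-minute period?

Independent Poisson processes superpose: combined rate λ = 5.3 + 2.4 = 7.7 per hour.
Over the interval, μ = 7.7 × 0.75 = 5.775 (a 45-minute period = 0.75 hours).
P(N ≥ 6) = 1 − P(N ≤ 5) ≈ 0.5175.

0.5175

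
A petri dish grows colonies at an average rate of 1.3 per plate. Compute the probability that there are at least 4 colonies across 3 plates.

0.5468

Over the interval, μ = 1.3 × 3 = 3.9 (3 plates).
P(N ≥ 4) = 1 − P(N ≤ 3) = 1 − Σ_{j=0}^{3} e^(−μ) μ^j/j! ≈ 0.5468.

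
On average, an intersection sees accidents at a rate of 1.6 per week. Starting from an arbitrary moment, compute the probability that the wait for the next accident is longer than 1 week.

0.2019

The wait for the next event is exponential with rate λ = 1.6 per week.
P(T > 1) = e^(−λt) = e^(−1.6 × 1) = e^(−1.6) ≈ 0.2019.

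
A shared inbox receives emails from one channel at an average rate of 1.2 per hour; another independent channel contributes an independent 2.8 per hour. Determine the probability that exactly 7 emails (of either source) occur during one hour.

Independent Poisson processes superpose: combined rate λ = 1.2 + 2.8 = 4 per hour.
So μ = 4.
P(N = 7) = e^(−4) · 4^7/7! ≈ 0.0595.

0.0595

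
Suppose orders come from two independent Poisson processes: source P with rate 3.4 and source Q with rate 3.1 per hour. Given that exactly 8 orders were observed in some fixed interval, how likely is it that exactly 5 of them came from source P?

0.2379

Given the total, each event is independently from source P with probability p = λ_P/(λ_P+λ_Q) = 3.4/6.5 ≈ 0.5231.
So K ~ Binomial(8, 3.4/6.5): P(K = 5) = C(8,5) · (3.4/6.5)^5 · (3.1/6.5)^3 ≈ 0.2379.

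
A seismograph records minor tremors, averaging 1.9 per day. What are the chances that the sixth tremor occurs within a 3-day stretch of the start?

0.5050

Over the interval, μ = 1.9 × 3 = 5.7 (a 3-day stretch = 3 days).
The sixth arrival falls in the interval iff at least 6 events occur there: P(S_6 ≤ t) = P(N ≥ 6) = 1 − P(N ≤ 5) ≈ 0.5050.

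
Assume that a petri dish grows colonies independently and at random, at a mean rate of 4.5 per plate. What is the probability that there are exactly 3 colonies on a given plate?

0.1687

With mean μ = 4.5 per plate,
P(N = 3) = e^(−μ) μ^3/3! = e^(−4.5) · 4.5^3/6 ≈ 0.1687.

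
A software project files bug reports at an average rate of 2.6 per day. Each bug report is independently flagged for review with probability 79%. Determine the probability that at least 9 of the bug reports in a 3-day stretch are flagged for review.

0.1699

Thinning: the bug reports that are flagged for review themselves form a Poisson process with rate 0.79 × 2.6 = 2.054 per day.
Over the interval, μ = 2.054 × 3 = 6.162 (a 3-day stretch = 3 days).
P(N ≥ 9) = 1 − P(N ≤ 8) ≈ 0.1699.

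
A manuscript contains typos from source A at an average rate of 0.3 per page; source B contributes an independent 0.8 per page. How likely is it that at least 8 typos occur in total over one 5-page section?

0.1905

Independent Poisson processes superpose: combined rate λ = 0.3 + 0.8 = 1.1 per page.
Over the interval, μ = 1.1 × 5 = 5.5 (a 5-page section = 5 pages).
P(N ≥ 8) = 1 − P(N ≤ 7) ≈ 0.1905.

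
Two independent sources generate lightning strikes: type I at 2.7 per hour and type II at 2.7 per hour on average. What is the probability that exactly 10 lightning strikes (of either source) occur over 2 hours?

0.1214

Independent Poisson processes superpose: combined rate λ = 2.7 + 2.7 = 5.4 per hour.
Over the interval, μ = 5.4 × 2 = 10.8 (2 hours).
P(N = 10) = e^(−10.8) · 10.8^10/10! ≈ 0.1214.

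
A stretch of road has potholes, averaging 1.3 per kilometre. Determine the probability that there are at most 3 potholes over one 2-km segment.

Over the interval, μ = 1.3 × 2 = 2.6 (a 2-km segment = 2 kilometres).
P(N ≤ 3) = Σ_{j=0}^{3} e^(−μ) μ^j/j! ≈ 0.7360.

0.7360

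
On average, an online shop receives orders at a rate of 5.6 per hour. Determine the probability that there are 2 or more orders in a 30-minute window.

Over the interval, μ = 5.6 × 0.5 = 2.8 (a 30-minute window = 0.5 hours).
P(N ≥ 2) = 1 − P(N ≤ 1) = 1 − Σ_{j=0}^{1} e^(−μ) μ^j/j! ≈ 0.7689.

0.7689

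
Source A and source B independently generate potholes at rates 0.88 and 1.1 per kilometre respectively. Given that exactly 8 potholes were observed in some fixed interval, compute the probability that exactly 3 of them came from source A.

Given the total, each event is independently from source A with probability p = λ_A/(λ_A+λ_B) = 0.88/1.98 ≈ 0.4444.
So K ~ Binomial(8, 0.88/1.98): P(K = 3) = C(8,3) · (0.88/1.98)^3 · (1.1/1.98)^5 ≈ 0.2602.

0.2602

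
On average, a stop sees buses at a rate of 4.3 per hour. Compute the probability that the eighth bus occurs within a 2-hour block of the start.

0.6272

Over the interval, μ = 4.3 × 2 = 8.6 (a 2-hour block = 2 hours).
The eighth arrival falls in the interval iff at least 8 events occur there: P(S_8 ≤ t) = P(N ≥ 8) = 1 − P(N ≤ 7) ≈ 0.6272.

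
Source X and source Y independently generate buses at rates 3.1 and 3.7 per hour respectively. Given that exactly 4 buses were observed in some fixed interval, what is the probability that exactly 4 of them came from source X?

Given the total, each event is independently from source X with probability p = λ_X/(λ_X+λ_Y) = 3.1/6.8 ≈ 0.4559.
So K ~ Binomial(4, 3.1/6.8): P(K = 4) = C(4,4) · (3.1/6.8)^4 · (3.7/6.8)^0 ≈ 0.0432.

0.0432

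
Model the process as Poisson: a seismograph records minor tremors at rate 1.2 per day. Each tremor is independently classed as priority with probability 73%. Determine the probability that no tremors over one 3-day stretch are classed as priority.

Thinning: the tremors that are classed as priority themselves form a Poisson process with rate 0.73 × 1.2 = 0.876 per day.
Over the interval, μ = 0.876 × 3 = 2.628 (a 3-day stretch = 3 days).
P(N = 0) = e^(−2.628) · 2.628^0/0! ≈ 0.0722.

0.0722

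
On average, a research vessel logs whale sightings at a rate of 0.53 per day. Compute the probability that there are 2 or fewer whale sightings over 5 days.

0.5060

Over the interval, μ = 0.53 × 5 = 2.65 (5 days).
P(N ≤ 2) = Σ_{j=0}^{2} e^(−μ) μ^j/j! ≈ 0.5060.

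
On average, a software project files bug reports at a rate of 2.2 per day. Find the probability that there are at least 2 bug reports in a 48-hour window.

Over the interval, μ = 2.2 × 2 = 4.4 (a 48-hour window = 2 days).
P(N ≥ 2) = 1 − P(N ≤ 1) = 1 − Σ_{j=0}^{1} e^(−μ) μ^j/j! ≈ 0.9337.

0.9337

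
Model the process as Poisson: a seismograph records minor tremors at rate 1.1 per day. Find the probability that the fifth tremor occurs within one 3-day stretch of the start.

0.2374

Over the interval, μ = 1.1 × 3 = 3.3 (a 3-day stretch = 3 days).
The fifth arrival falls in the interval iff at least 5 events occur there: P(S_5 ≤ t) = P(N ≥ 5) = 1 − P(N ≤ 4) ≈ 0.2374.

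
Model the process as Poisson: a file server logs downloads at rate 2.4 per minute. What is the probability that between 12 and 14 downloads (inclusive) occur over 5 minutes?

Over the interval, μ = 2.4 × 5 = 12 (5 minutes).
P(12 ≤ N ≤ 14) = Σ_{j=12}^{14} e^(−12) · 12^j/j! ≈ 0.3104.

0.3104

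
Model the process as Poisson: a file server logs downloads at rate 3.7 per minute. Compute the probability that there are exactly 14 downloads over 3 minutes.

Over the interval, μ = 3.7 × 3 = 11.1 (3 minutes).
P(N = 14) = e^(−μ) μ^14/14! = e^(−11.1) · 11.1^14/87178291200 ≈ 0.0747.

0.0747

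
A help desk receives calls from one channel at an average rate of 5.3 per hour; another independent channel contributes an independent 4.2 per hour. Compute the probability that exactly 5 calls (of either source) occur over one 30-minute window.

0.1743

Independent Poisson processes superpose: combined rate λ = 5.3 + 4.2 = 9.5 per hour.
Over the interval, μ = 9.5 × 0.5 = 4.75 (a 30-minute window = 0.5 hours).
P(N = 5) = e^(−4.75) · 4.75^5/5! ≈ 0.1743.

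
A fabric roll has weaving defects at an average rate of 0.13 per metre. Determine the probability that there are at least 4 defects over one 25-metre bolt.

0.4086

Over the interval, μ = 0.13 × 25 = 3.25 (a 25-metre bolt = 25 metres).
P(N ≥ 4) = 1 − P(N ≤ 3) = 1 − Σ_{j=0}^{3} e^(−μ) μ^j/j! ≈ 0.4086.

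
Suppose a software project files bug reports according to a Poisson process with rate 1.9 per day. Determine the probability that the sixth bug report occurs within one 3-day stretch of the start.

Over the interval, μ = 1.9 × 3 = 5.7 (a 3-day stretch = 3 days).
The sixth arrival falls in the interval iff at least 6 events occur there: P(S_6 ≤ t) = P(N ≥ 6) = 1 − P(N ≤ 5) ≈ 0.5050.

0.5050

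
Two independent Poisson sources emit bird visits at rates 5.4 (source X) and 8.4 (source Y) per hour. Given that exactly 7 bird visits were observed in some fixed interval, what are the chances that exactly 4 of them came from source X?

0.1851

Given the total, each event is independently from source X with probability p = λ_X/(λ_X+λ_Y) = 5.4/13.8 ≈ 0.3913.
So K ~ Binomial(7, 5.4/13.8): P(K = 4) = C(7,4) · (5.4/13.8)^4 · (8.4/13.8)^3 ≈ 0.1851.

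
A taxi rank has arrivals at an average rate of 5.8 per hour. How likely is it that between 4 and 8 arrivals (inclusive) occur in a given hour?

0.6972

With mean μ = 5.8 per hour,
P(4 ≤ N ≤ 8) = Σ_{j=4}^{8} e^(−5.8) · 5.8^j/j! ≈ 0.6972.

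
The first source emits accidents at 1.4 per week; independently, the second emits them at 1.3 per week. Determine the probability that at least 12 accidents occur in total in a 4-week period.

Independent Poisson processes superpose: combined rate λ = 1.4 + 1.3 = 2.7 per week.
Over the interval, μ = 2.7 × 4 = 10.8 (a 4-week period = 4 weeks).
P(N ≥ 12) = 1 − P(N ≤ 11) ≈ 0.3969.

0.3969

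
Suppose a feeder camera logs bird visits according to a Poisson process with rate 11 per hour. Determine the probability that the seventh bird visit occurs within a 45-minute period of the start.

0.7162

Over the interval, μ = 11 × 0.75 = 8.25 (a 45-minute period = 0.75 hours).
The seventh arrival falls in the interval iff at least 7 events occur there: P(S_7 ≤ t) = P(N ≥ 7) = 1 − P(N ≤ 6) ≈ 0.7162.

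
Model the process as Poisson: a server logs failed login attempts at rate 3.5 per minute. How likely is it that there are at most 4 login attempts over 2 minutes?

0.1730

Over the interval, μ = 3.5 × 2 = 7 (2 minutes).
P(N ≤ 4) = Σ_{j=0}^{4} e^(−μ) μ^j/j! ≈ 0.1730.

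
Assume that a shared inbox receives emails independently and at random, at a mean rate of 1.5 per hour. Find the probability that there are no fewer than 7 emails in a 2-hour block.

Over the interval, μ = 1.5 × 2 = 3 (a 2-hour block = 2 hours).
P(N ≥ 7) = 1 − P(N ≤ 6) = 1 − Σ_{j=0}^{6} e^(−μ) μ^j/j! ≈ 0.0335.

0.0335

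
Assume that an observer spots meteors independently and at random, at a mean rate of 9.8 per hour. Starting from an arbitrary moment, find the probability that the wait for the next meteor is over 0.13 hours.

0.2797

The wait for the next event is exponential with rate λ = 9.8 per hour.
P(T > 0.13) = e^(−λt) = e^(−9.8 × 0.13) = e^(−1.274) ≈ 0.2797.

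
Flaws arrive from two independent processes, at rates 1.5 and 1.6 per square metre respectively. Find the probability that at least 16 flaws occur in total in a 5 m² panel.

0.4830

Independent Poisson processes superpose: combined rate λ = 1.5 + 1.6 = 3.1 per square metre.
Over the interval, μ = 3.1 × 5 = 15.5 (a 5 m² panel = 5 square metres).
P(N ≥ 16) = 1 − P(N ≤ 15) ≈ 0.4830.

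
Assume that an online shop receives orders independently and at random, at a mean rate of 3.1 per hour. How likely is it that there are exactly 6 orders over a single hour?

0.0555

With mean μ = 3.1 per hour,
P(N = 6) = e^(−μ) μ^6/6! = e^(−3.1) · 3.1^6/720 ≈ 0.0555.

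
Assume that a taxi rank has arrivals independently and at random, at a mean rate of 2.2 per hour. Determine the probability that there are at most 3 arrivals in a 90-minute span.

Over the interval, μ = 2.2 × 1.5 = 3.3 (a 90-minute span = 1.5 hours).
P(N ≤ 3) = Σ_{j=0}^{3} e^(−μ) μ^j/j! ≈ 0.5803.

0.5803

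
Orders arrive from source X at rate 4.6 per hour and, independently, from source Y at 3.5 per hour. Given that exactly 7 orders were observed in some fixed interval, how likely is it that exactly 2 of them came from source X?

0.1020

Given the total, each event is independently from source X with probability p = λ_X/(λ_X+λ_Y) = 4.6/8.1 ≈ 0.5679.
So K ~ Binomial(7, 4.6/8.1): P(K = 2) = C(7,2) · (4.6/8.1)^2 · (3.5/8.1)^5 ≈ 0.1020.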